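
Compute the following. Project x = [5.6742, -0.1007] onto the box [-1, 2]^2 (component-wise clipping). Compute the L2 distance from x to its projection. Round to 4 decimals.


Project each component onto [-1, 2].
clip(5.6742) = 2.0, clip(-0.1007) = -0.1007
Projection = [2.0, -0.1007]
Squared diffs: [13.4997, 0.0]
Distance = sqrt(13.4997) = 3.6742


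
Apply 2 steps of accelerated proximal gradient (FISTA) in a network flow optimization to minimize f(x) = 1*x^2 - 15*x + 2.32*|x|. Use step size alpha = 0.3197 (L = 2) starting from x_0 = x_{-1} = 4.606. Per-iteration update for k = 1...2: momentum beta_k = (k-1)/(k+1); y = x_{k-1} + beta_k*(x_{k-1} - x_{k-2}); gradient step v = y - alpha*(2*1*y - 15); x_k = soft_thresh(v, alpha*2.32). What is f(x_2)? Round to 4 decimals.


FISTA on f(x) = 1*x^2 - 15*x + 2.32*|x|
L = 2, alpha = 0.3197
Iteration 1: beta = 0.0, y = 4.606 + 0.0*(4.606 - 4.606) = 4.606
  grad(y) = -5.788, v = y - alpha*grad = 6.4564
  prox(v) = soft_thresh(6.4564, 0.7417) = 5.7147
Iteration 2: beta = 0.3333, y = 5.7147 + 0.3333*(5.7147 - 4.606) = 6.0843
  grad(y) = -2.8314, v = y - alpha*grad = 6.9895
  prox(v) = soft_thresh(6.9895, 0.7417) = 6.2478
f(x_2) = 1*6.2478^2 - 15*6.2478 + 2.32*|6.2478| = -40.1871


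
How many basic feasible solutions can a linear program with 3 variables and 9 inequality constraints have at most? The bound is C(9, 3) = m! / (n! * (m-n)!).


Each vertex corresponds to some choice of n active constraints out of m, so the number of vertices is at most C(m, n) = m! / (n!(m-n)!).
m = 9, n = 3
Numerator: 9 * 8 * 7
Denominator: 3! = 6
C(9, 3) = 84


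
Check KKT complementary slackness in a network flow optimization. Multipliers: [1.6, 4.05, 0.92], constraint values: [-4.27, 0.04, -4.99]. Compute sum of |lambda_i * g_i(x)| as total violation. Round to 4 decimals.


KKT complementary slackness check:
lambda_1 * g_1 = 1.6 * -4.27 = -6.832
lambda_2 * g_2 = 4.05 * 0.04 = 0.162
lambda_3 * g_3 = 0.92 * -4.99 = -4.5908
Total violation = 6.832 + 0.162 + 4.5908 = 11.5848


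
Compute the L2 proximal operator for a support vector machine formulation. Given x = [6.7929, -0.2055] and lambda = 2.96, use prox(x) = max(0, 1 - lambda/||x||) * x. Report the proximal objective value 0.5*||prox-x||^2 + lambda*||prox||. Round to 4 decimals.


Step 1: Compute ||x||.
||x|| = 6.796
Step 2: Compute scaling factor.
scale = max(0, 1 - 2.96/6.796) = 0.5645
Step 3: prox(x) = [3.8343, -0.116]
||prox(x)|| = 3.836
Step 4: Proximal objective.
0.5*||prox-x||^2 = 4.3808
lambda*||prox|| = 11.3546
Total = 15.7354


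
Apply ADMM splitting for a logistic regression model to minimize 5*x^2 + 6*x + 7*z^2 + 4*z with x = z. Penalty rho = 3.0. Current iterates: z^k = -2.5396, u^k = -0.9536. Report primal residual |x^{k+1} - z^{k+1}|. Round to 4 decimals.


ADMM iteration with rho = 3.0, z^k = -2.5396, u^k = -0.9536
Step 1: x-update.
Minimize 5*x^2 + 6*x + (3.0/2)*(x + 2.5396 - 0.9536)^2
FOC: (2*5 + 3.0)*x = -6 + 3.0*(-2.5396 + 0.9536)
x^{k+1} = -0.8275
Step 2: z-update.
Minimize 7*z^2 + 4*z + (3.0/2)*(-0.8275 - z - 0.9536)^2
FOC: (2*7 + 3.0)*z = -4 + 3.0*(-0.8275 - 0.9536)
z^{k+1} = -0.5496
Step 3: u-update.
u^{k+1} = -0.9536 - 0.8275 + 0.5496 = -1.2315
Step 4: Primal residual = |-0.8275 + 0.5496| = 0.2779


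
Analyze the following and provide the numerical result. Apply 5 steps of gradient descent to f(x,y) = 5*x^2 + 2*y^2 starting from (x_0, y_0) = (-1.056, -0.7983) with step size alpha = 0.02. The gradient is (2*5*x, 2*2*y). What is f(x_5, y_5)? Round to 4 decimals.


Gradient descent on f(x,y) = 5*x^2 + 2*y^2.
Starting point: (-1.056, -0.7983), alpha = 0.02
Step 1: grad_x = 2*5*-1.056 = -10.56, grad_y = 2*2*-0.7983 = -3.1932
  x_1 = -1.056 - 0.02*-10.56 = -0.8448
  y_1 = -0.7983 - 0.02*-3.1932 = -0.7344
Step 2: grad_x = 2*5*-0.8448 = -8.448, grad_y = 2*2*-0.7344 = -2.9377
  x_2 = -0.8448 - 0.02*-8.448 = -0.6758
  y_2 = -0.7344 - 0.02*-2.9377 = -0.6757
Step 3: grad_x = 2*5*-0.6758 = -6.7584, grad_y = 2*2*-0.6757 = -2.7027
  x_3 = -0.6758 - 0.02*-6.7584 = -0.5407
  y_3 = -0.6757 - 0.02*-2.7027 = -0.6216
Step 4: grad_x = 2*5*-0.5407 = -5.4067, grad_y = 2*2*-0.6216 = -2.4865
  x_4 = -0.5407 - 0.02*-5.4067 = -0.4325
  y_4 = -0.6216 - 0.02*-2.4865 = -0.5719
Step 5: grad_x = 2*5*-0.4325 = -4.3254, grad_y = 2*2*-0.5719 = -2.2876
  x_5 = -0.4325 - 0.02*-4.3254 = -0.346
  y_5 = -0.5719 - 0.02*-2.2876 = -0.5261
f(-0.346, -0.5261) = 5*(-0.346)^2 + 2*(-0.5261)^2 = 1.1523


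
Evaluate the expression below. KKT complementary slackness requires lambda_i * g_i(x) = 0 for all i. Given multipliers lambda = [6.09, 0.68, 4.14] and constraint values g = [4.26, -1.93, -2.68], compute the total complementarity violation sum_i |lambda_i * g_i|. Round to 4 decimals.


KKT complementary slackness check:
lambda_1 * g_1 = 6.09 * 4.26 = 25.9434
lambda_2 * g_2 = 0.68 * -1.93 = -1.3124
lambda_3 * g_3 = 4.14 * -2.68 = -11.0952
Total violation = 25.9434 + 1.3124 + 11.0952 = 38.351


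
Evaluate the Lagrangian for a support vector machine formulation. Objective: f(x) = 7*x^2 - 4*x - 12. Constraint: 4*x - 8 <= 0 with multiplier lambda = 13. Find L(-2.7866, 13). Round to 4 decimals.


Step 1: Evaluate f(x).
f(-2.7866) = 7*(-2.7866)^2 - 4*(-2.7866) - 12 = 53.5024
Step 2: Evaluate g(x).
g(-2.7866) = 4*-2.7866 - 8 = -19.1464
Step 3: Compute Lagrangian.
L = 53.5024 + 13*-19.1464 = -195.4008


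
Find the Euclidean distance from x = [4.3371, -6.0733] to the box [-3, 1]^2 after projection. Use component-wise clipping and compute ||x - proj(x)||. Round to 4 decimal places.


Project each component onto [-3, 1].
clip(4.3371) = 1.0, clip(-6.0733) = -3.0
Projection = [1.0, -3.0]
Squared diffs: [11.1362, 9.4452]
Distance = sqrt(20.5814) = 4.5367


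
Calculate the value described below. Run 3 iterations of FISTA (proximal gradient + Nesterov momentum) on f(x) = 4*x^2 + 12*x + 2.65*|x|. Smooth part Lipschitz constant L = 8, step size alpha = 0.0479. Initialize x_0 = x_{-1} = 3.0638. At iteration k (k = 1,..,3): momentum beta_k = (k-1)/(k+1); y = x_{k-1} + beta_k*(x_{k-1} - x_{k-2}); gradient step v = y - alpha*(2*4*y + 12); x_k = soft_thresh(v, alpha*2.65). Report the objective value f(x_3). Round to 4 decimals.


FISTA on f(x) = 4*x^2 + 12*x + 2.65*|x|
L = 8, alpha = 0.0479
Iteration 1: beta = 0.0, y = 3.0638 + 0.0*(3.0638 - 3.0638) = 3.0638
  grad(y) = 36.5104, v = y - alpha*grad = 1.315
  prox(v) = soft_thresh(1.315, 0.1269) = 1.188
Iteration 2: beta = 0.3333, y = 1.188 + 0.3333*(1.188 - 3.0638) = 0.5628
  grad(y) = 16.502, v = y - alpha*grad = -0.2277
  prox(v) = soft_thresh(-0.2277, 0.1269) = -0.1008
Iteration 3: beta = 0.5, y = -0.1008 + 0.5*(-0.1008 - 1.188) = -0.7451
  grad(y) = 6.0388, v = y - alpha*grad = -1.0344
  prox(v) = soft_thresh(-1.0344, 0.1269) = -0.9075
f(x_3) = 4*(-0.9075)^2 + 12*(-0.9075) + 2.65*|-0.9075| = -5.1908


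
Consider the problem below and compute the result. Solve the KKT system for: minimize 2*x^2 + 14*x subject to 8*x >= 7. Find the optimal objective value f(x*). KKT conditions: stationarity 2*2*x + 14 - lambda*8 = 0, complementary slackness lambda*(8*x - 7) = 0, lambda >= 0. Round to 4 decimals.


Step 1: Try lambda = 0 (constraint inactive).
x_unc = -14/(2*2) = -3.5
Check: 8*-3.5 = -28.0 < 7 -- violated!
Step 2: Constraint must be active: 8*x = 7
x* = 7/8 = 0.875
lambda = (2*2*0.875 + 14)/8 = 2.1875
Step 3: Compute optimal value.
f(x*) = 2*0.875^2 + 14*0.875 = 13.7813


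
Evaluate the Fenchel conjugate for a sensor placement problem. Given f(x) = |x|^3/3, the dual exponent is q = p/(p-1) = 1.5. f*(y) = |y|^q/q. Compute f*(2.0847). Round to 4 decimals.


The conjugate exponent q satisfies 1/p + 1/q = 1.
p = 3, so q = 3/(3 - 1) = 1.5
|y|^q = 2.0847^1.5 = 3.01
f*(2.0847) = 3.01 / 1.5 = 2.0067


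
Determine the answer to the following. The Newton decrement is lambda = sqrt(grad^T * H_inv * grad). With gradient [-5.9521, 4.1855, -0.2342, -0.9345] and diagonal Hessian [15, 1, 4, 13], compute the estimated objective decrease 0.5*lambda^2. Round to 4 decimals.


Step 1: H is diagonal, so H^(-1) * g = [-0.3968, 4.1855, -0.0586, -0.0719].
Step 2: g^T H^(-1) g = sum_i g_i^2 / H_ii
  = (-5.9521)^2/15 + (4.1855)^2/1 + (-0.2342)^2/4 + (-0.9345)^2/13
  = 2.3618 + 17.5184 + 0.0137 + 0.0672 = 19.9611
Step 3: Objective decrease = 0.5 * g^T H^(-1) g = 9.9806


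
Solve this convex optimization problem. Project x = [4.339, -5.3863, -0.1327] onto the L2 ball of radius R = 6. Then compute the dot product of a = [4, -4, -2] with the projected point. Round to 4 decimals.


Step 1: Compute ||x|| (intermediates to 6 decimals).
||x|| = sqrt(4.339^2 + (-5.3863)^2 + (-0.1327)^2) = 6.917858
Step 2: Project.
Since ||x|| > R, scale = R/||x|| = 6/6.917858 = 0.86732, proj(x) = scale * x
proj(x) = [3.763301, -4.671646, -0.115093]
Step 3: Dot product.
a^T * proj(x) = 4*3.763301 - 4*(-4.671646) - 2*(-0.115093) = 33.97


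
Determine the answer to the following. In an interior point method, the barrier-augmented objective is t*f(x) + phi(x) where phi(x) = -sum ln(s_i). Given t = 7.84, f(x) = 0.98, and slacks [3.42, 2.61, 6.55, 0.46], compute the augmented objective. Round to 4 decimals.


Step 1: Compute log-barrier.
ln values: [1.2296, 0.9594, 1.8795, -0.7765]
phi = -(1.2296 + 0.9594 + 1.8795 - 0.7765) = -3.2919
Step 2: Compute augmented objective.
t*f(x) = 7.84*0.98 = 7.6832
Total = 7.6832 - 3.2919 = 4.3913


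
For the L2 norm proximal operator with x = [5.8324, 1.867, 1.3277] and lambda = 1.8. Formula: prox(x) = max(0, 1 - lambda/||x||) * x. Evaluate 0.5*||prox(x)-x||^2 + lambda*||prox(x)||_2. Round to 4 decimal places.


Step 1: Compute ||x||.
||x|| = 6.2662
Step 2: Compute scaling factor.
scale = max(0, 1 - 1.8/6.2662) = 0.7127
Step 3: prox(x) = [4.157, 1.3307, 0.9463]
||prox(x)|| = 4.4662
Step 4: Proximal objective.
0.5*||prox-x||^2 = 1.62
lambda*||prox|| = 8.0392
Total = 9.6592


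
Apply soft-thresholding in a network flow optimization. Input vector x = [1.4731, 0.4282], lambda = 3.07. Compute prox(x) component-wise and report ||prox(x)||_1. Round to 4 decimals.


Soft-thresholding with lambda = 3.07:
prox(1.4731) = sign(1.4731)*max(|1.4731| - 3.07, 0) = 0.0
prox(0.4282) = sign(0.4282)*max(|0.4282| - 3.07, 0) = 0.0
prox(x) = [0.0, 0.0]
||prox(x)||_1 = 0.0 + 0.0 = 0.0


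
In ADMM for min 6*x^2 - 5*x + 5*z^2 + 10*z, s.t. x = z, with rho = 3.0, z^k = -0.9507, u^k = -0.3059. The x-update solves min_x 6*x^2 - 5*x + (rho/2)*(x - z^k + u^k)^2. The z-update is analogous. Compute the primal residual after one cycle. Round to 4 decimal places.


ADMM iteration with rho = 3.0, z^k = -0.9507, u^k = -0.3059
Step 1: x-update.
Minimize 6*x^2 - 5*x + (3.0/2)*(x + 0.9507 - 0.3059)^2
FOC: (2*6 + 3.0)*x = 5 + 3.0*(-0.9507 + 0.3059)
x^{k+1} = 0.2044
Step 2: z-update.
Minimize 5*z^2 + 10*z + (3.0/2)*(0.2044 - z - 0.3059)^2
FOC: (2*5 + 3.0)*z = -10 + 3.0*(0.2044 - 0.3059)
z^{k+1} = -0.7927
Step 3: u-update.
u^{k+1} = -0.3059 + 0.2044 + 0.7927 = 0.6911
Step 4: Primal residual = |0.2044 + 0.7927| = 0.997


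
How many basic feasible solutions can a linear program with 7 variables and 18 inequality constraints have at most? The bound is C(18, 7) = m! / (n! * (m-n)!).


Each vertex corresponds to some choice of n active constraints out of m, so the number of vertices is at most C(m, n) = m! / (n!(m-n)!).
m = 18, n = 7
Numerator: 18 * 17 * 16 * 15 * 14 * 13 * 12
Denominator: 7! = 5040
C(18, 7) = 31824


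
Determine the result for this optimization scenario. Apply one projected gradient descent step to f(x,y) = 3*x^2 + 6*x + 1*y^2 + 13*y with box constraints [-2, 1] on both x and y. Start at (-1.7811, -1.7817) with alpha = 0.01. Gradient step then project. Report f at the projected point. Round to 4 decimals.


Step 1: Compute gradient at (-1.7811, -1.7817).
grad_x = 2*3*-1.7811 + 6 = -4.6866
grad_y = 2*1*-1.7817 + 13 = 9.4366
Step 2: Gradient step.
x_raw = -1.7811 - 0.01*-4.6866 = -1.7342
y_raw = -1.7817 - 0.01*9.4366 = -1.8761
Step 3: Project onto [-2, 1].
x_proj = clip(-1.7342) = -1.7342
y_proj = clip(-1.8761) = -1.8761
Step 4: Evaluate f.
f(-1.7342, -1.8761) = -22.2519


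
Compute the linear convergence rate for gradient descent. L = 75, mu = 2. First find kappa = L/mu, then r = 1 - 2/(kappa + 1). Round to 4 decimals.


Step 1: Compute the condition number.
kappa = L/mu = 75/2 = 37.5
Step 2: Compute the convergence rate.
r = 1 - 2/(kappa + 1) = 1 - 2*mu/(L + mu) = (L - mu)/(L + mu) = 73/77 = 0.9481


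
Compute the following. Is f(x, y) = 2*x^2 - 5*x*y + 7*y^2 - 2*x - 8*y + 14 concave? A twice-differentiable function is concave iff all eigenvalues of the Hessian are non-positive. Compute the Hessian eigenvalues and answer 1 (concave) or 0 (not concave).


The Hessian of f(x,y) = 2*x^2 - 5*x*y + 7*y^2 - 2*x - 8*y + 14 is:
H = [[4, -5], [-5, 14]]
Trace = 4 + 14 = 18
Determinant = 4*14 - (-5)^2 = 31
Discriminant = (18)^2 - 4*31 = 200.0
Eigenvalues: lambda_1 = 1.9289, lambda_2 = 16.0711
The function is not concave.

0


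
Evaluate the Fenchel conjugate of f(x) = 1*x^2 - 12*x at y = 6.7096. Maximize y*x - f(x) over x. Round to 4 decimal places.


f*(y) = sup_x {y*x - a*x^2 - b*x} = sup_x {(y-b)*x - a*x^2}
FOC: (y - b) - 2a*x = 0 => x* = (y - b)/(2a)
x* = (6.7096 + 12)/(2*1) = 9.3548
f*(6.7096) = (y-b)^2/(4a) = (6.7096 + 12)^2/(4*1)
= 350.0491/4 = 87.5123


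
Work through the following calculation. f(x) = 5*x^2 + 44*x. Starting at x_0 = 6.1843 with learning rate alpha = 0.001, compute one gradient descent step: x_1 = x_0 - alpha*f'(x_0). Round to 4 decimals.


We compute the gradient at x_0 and apply the update.
f'(x) = 10*x + 44
f'(6.1843) = 10*6.1843 + 44 = 105.843
x_1 = 6.1843 - 0.001*105.843 = 6.0785


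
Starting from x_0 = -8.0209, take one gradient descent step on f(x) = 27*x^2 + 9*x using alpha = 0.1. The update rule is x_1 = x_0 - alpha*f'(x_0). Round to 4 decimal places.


We compute the gradient at x_0 and apply the update.
f'(x) = 54*x + 9
f'(-8.0209) = 54*-8.0209 + 9 = -424.1286
x_1 = -8.0209 - 0.1*-424.1286 = 34.392


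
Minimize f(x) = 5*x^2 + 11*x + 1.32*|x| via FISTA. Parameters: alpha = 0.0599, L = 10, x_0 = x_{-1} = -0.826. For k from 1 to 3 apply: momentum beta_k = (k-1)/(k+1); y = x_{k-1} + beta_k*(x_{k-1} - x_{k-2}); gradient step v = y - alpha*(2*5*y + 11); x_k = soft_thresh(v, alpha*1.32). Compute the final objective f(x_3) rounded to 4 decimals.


FISTA on f(x) = 5*x^2 + 11*x + 1.32*|x|
L = 10, alpha = 0.0599
Iteration 1: beta = 0.0, y = -0.826 + 0.0*(-0.826 + 0.826) = -0.826
  grad(y) = 2.74, v = y - alpha*grad = -0.9901
  prox(v) = soft_thresh(-0.9901, 0.0791) = -0.9111
Iteration 2: beta = 0.3333, y = -0.9111 + 0.3333*(-0.9111 + 0.826) = -0.9394
  grad(y) = 1.6059, v = y - alpha*grad = -1.0356
  prox(v) = soft_thresh(-1.0356, 0.0791) = -0.9565
Iteration 3: beta = 0.5, y = -0.9565 + 0.5*(-0.9565 + 0.9111) = -0.9793
  grad(y) = 1.2073, v = y - alpha*grad = -1.0516
  prox(v) = soft_thresh(-1.0516, 0.0791) = -0.9725
f(x_3) = 5*(-0.9725)^2 + 11*(-0.9725) + 1.32*|-0.9725| = -4.685


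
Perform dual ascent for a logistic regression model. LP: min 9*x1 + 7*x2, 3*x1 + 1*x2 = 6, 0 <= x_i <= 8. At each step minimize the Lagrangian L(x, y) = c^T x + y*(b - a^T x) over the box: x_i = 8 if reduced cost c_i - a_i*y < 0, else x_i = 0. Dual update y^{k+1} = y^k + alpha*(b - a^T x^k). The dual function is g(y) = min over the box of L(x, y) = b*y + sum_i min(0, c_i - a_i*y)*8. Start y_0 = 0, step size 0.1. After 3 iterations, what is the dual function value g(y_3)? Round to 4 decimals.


Dual ascent for LP: min 9*x1 + 7*x2, 3*x1 + 1*x2 = 6, 0 <= x_i <= 8
Step 1: y^k = 0.0, reduced costs: (9.0, 7.0)
  x^k = (0.0, 0.0), subgradient = b - a^T x = 6.0
  y^{k+1} = 0.0 + 0.1*6.0 = 0.6
Step 2: y^k = 0.6, reduced costs: (7.2, 6.4)
  x^k = (0.0, 0.0), subgradient = b - a^T x = 6.0
  y^{k+1} = 0.6 + 0.1*6.0 = 1.2
Step 3: y^k = 1.2, reduced costs: (5.4, 5.8)
  x^k = (0.0, 0.0), subgradient = b - a^T x = 6.0
  y^{k+1} = 1.2 + 0.1*6.0 = 1.8
Dual objective at y_3 = 1.8: reduced costs (3.6, 5.2), box minimizer x = (0.0, 0.0)
g(y_3) = b*y + (c1 - a1*y)*x1 + (c2 - a2*y)*x2 = 6*1.8 + 3.6*0.0 + 5.2*0.0 = 10.8 + 0.0 + 0.0 = 10.8


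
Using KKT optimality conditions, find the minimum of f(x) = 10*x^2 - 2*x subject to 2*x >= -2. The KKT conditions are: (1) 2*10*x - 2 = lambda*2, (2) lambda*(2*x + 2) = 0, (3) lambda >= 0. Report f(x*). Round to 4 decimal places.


Step 1: Try lambda = 0 (constraint inactive).
Stationarity: 2*10*x - 2 = 0
x* = 2/(2*10) = 0.1
Check constraint: 2*0.1 = 0.2 >= -2 -- satisfied.
Step 2: Compute optimal value.
f(x*) = 10*0.1^2 - 2*0.1 = -0.1


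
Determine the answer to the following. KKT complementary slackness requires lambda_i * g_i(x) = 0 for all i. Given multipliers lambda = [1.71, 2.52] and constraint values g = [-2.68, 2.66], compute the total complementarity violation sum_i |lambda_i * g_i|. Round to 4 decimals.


KKT complementary slackness check:
lambda_1 * g_1 = 1.71 * -2.68 = -4.5828
lambda_2 * g_2 = 2.52 * 2.66 = 6.7032
Total violation = 4.5828 + 6.7032 = 11.286


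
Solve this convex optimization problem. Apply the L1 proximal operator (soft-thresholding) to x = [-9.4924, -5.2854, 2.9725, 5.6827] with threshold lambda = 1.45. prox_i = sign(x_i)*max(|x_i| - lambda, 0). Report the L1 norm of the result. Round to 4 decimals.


Soft-thresholding with lambda = 1.45:
prox(-9.4924) = sign(-9.4924)*max(|-9.4924| - 1.45, 0) = -8.0424
prox(-5.2854) = sign(-5.2854)*max(|-5.2854| - 1.45, 0) = -3.8354
prox(2.9725) = sign(2.9725)*max(|2.9725| - 1.45, 0) = 1.5225
prox(5.6827) = sign(5.6827)*max(|5.6827| - 1.45, 0) = 4.2327
prox(x) = [-8.0424, -3.8354, 1.5225, 4.2327]
||prox(x)||_1 = 8.0424 + 3.8354 + 1.5225 + 4.2327 = 17.633


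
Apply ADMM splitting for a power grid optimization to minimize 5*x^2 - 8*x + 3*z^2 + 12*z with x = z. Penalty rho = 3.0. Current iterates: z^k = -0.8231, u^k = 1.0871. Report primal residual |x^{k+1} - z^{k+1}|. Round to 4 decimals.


ADMM iteration with rho = 3.0, z^k = -0.8231, u^k = 1.0871
Step 1: x-update.
Minimize 5*x^2 - 8*x + (3.0/2)*(x + 0.8231 + 1.0871)^2
FOC: (2*5 + 3.0)*x = 8 + 3.0*(-0.8231 - 1.0871)
x^{k+1} = 0.1746
Step 2: z-update.
Minimize 3*z^2 + 12*z + (3.0/2)*(0.1746 - z + 1.0871)^2
FOC: (2*3 + 3.0)*z = -12 + 3.0*(0.1746 + 1.0871)
z^{k+1} = -0.9128
Step 3: u-update.
u^{k+1} = 1.0871 + 0.1746 + 0.9128 = 2.1744
Step 4: Primal residual = |0.1746 + 0.9128| = 1.0873


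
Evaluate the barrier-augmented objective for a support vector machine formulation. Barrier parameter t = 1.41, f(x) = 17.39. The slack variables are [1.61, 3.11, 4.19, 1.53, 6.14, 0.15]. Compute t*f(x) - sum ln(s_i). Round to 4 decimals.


Step 1: Compute log-barrier.
ln values: [0.4762, 1.1346, 1.4327, 0.4253, 1.8148, -1.8971]
phi = -(0.4762 + 1.1346 + 1.4327 + 0.4253 + 1.8148 - 1.8971) = -3.3865
Step 2: Compute augmented objective.
t*f(x) = 1.41*17.39 = 24.5199
Total = 24.5199 - 3.3865 = 21.1334


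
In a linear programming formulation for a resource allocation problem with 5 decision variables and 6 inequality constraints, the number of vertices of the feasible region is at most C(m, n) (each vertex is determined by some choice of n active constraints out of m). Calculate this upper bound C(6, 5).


Each vertex corresponds to some choice of n active constraints out of m, so the number of vertices is at most C(m, n) = m! / (n!(m-n)!).
m = 6, n = 5
Numerator: 6 * 5 * 4 * 3 * 2
Denominator: 5! = 120
C(6, 5) = 6


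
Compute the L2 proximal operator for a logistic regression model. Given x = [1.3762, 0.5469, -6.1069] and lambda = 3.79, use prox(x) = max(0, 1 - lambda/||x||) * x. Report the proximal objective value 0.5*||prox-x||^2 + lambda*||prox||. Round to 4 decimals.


Step 1: Compute ||x||.
||x|| = 6.2839
Step 2: Compute scaling factor.
scale = max(0, 1 - 3.79/6.2839) = 0.3969
Step 3: prox(x) = [0.5462, 0.217, -2.4236]
||prox(x)|| = 2.4939
Step 4: Proximal objective.
0.5*||prox-x||^2 = 7.1821
lambda*||prox|| = 9.4519
Total = 16.6339


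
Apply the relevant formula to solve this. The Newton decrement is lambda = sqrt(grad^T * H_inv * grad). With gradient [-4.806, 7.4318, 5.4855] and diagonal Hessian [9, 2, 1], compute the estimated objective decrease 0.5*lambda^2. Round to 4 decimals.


Step 1: H is diagonal, so H^(-1) * g = [-0.534, 3.7159, 5.4855].
Step 2: g^T H^(-1) g = sum_i g_i^2 / H_ii
  = (-4.806)^2/9 + (7.4318)^2/2 + (5.4855)^2/1
  = 2.5664 + 27.6158 + 30.0907 = 60.2729
Step 3: Objective decrease = 0.5 * g^T H^(-1) g = 30.1365


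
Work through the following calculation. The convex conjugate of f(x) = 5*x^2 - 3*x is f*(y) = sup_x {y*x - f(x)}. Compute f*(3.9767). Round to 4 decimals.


f*(y) = sup_x {y*x - a*x^2 - b*x} = sup_x {(y-b)*x - a*x^2}
FOC: (y - b) - 2a*x = 0 => x* = (y - b)/(2a)
x* = (3.9767 + 3)/(2*5) = 0.6977
f*(3.9767) = (y-b)^2/(4a) = (3.9767 + 3)^2/(4*5)
= 48.6743/20 = 2.4337


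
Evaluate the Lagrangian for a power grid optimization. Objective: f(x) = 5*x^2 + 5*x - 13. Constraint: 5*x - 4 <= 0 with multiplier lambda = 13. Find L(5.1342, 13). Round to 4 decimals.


Step 1: Evaluate f(x).
f(5.1342) = 5*5.1342^2 + 5*5.1342 - 13 = 144.471
Step 2: Evaluate g(x).
g(5.1342) = 5*5.1342 - 4 = 21.671
Step 3: Compute Lagrangian.
L = 144.471 + 13*21.671 = 426.194


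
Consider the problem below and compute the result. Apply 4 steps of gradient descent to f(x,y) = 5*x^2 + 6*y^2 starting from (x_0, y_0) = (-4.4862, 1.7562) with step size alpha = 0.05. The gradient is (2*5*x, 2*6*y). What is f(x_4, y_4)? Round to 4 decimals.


Gradient descent on f(x,y) = 5*x^2 + 6*y^2.
Starting point: (-4.4862, 1.7562), alpha = 0.05
Step 1: grad_x = 2*5*-4.4862 = -44.862, grad_y = 2*6*1.7562 = 21.0744
  x_1 = -4.4862 - 0.05*-44.862 = -2.2431
  y_1 = 1.7562 - 0.05*21.0744 = 0.7025
Step 2: grad_x = 2*5*-2.2431 = -22.431, grad_y = 2*6*0.7025 = 8.4298
  x_2 = -2.2431 - 0.05*-22.431 = -1.1216
  y_2 = 0.7025 - 0.05*8.4298 = 0.281
Step 3: grad_x = 2*5*-1.1216 = -11.2155, grad_y = 2*6*0.281 = 3.3719
  x_3 = -1.1216 - 0.05*-11.2155 = -0.5608
  y_3 = 0.281 - 0.05*3.3719 = 0.1124
Step 4: grad_x = 2*5*-0.5608 = -5.6078, grad_y = 2*6*0.1124 = 1.3488
  x_4 = -0.5608 - 0.05*-5.6078 = -0.2804
  y_4 = 0.1124 - 0.05*1.3488 = 0.045
f(-0.2804, 0.045) = 5*(-0.2804)^2 + 6*0.045^2 = 0.4052


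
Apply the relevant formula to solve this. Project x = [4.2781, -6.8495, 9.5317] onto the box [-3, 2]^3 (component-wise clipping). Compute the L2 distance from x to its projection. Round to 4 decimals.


Project each component onto [-3, 2].
clip(4.2781) = 2.0, clip(-6.8495) = -3.0, clip(9.5317) = 2.0
Projection = [2.0, -3.0, 2.0]
Squared diffs: [5.1897, 14.8187, 56.7265]
Distance = sqrt(76.7349) = 8.7598


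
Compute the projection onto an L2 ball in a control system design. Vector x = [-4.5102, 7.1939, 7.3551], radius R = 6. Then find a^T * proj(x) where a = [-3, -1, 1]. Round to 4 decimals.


Step 1: Compute ||x|| (intermediates to 6 decimals).
||x|| = sqrt((-4.5102)^2 + 7.1939^2 + 7.3551^2) = 11.233503
Step 2: Project.
Since ||x|| > R, scale = R/||x|| = 6/11.233503 = 0.534117, proj(x) = scale * x
proj(x) = [-2.408974, 3.842384, 3.928484]
Step 3: Dot product.
a^T * proj(x) = -3*(-2.408974) - 1*3.842384 + 1*3.928484 = 7.313


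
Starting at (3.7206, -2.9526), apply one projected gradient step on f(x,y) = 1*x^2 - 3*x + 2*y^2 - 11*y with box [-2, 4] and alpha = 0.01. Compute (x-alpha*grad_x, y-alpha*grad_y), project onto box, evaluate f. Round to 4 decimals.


Step 1: Compute gradient at (3.7206, -2.9526).
grad_x = 2*1*3.7206 - 3 = 4.4412
grad_y = 2*2*-2.9526 - 11 = -22.8104
Step 2: Gradient step.
x_raw = 3.7206 - 0.01*4.4412 = 3.6762
y_raw = -2.9526 - 0.01*-22.8104 = -2.7245
Step 3: Project onto [-2, 4].
x_proj = clip(3.6762) = 3.6762
y_proj = clip(-2.7245) = -2.0
Step 4: Evaluate f.
f(3.6762, -2.0) = 32.4858


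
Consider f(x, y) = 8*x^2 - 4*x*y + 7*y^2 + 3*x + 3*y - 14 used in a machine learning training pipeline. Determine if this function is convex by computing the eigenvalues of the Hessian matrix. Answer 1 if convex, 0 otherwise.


The Hessian of f(x,y) = 8*x^2 - 4*x*y + 7*y^2 + 3*x + 3*y - 14 is:
H = [[16, -4], [-4, 14]]
Trace = 16 + 14 = 30
Determinant = 16*14 - (-4)^2 = 208
Discriminant = (30)^2 - 4*208 = 68.0
Eigenvalues: lambda_1 = 10.8769, lambda_2 = 19.1231
The function is convex.

1


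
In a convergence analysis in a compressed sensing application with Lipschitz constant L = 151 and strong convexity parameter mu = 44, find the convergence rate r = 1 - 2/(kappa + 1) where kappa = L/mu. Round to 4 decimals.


Step 1: Compute the condition number.
kappa = L/mu = 151/44 = 3.4318
Step 2: Compute the convergence rate.
r = 1 - 2/(kappa + 1) = 1 - 2*mu/(L + mu) = (L - mu)/(L + mu) = 107/195 = 0.5487


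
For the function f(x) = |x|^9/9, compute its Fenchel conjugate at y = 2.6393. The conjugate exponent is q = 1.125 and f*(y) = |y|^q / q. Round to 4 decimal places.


The conjugate exponent q satisfies 1/p + 1/q = 1.
p = 9, so q = 9/(9 - 1) = 1.125
|y|^q = 2.6393^1.125 = 2.9797
f*(2.6393) = 2.9797 / 1.125 = 2.6486


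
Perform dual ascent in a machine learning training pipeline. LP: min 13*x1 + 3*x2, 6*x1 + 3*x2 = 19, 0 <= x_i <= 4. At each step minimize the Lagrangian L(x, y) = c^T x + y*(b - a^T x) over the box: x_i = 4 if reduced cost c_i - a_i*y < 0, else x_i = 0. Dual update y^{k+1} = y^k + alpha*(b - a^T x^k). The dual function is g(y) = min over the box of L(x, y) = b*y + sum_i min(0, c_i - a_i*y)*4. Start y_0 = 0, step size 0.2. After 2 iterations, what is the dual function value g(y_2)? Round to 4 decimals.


Dual ascent for LP: min 13*x1 + 3*x2, 6*x1 + 3*x2 = 19, 0 <= x_i <= 4
Step 1: y^k = 0.0, reduced costs: (13.0, 3.0)
  x^k = (0.0, 0.0), subgradient = b - a^T x = 19.0
  y^{k+1} = 0.0 + 0.2*19.0 = 3.8
Step 2: y^k = 3.8, reduced costs: (-9.8, -8.4)
  x^k = (4.0, 4.0), subgradient = b - a^T x = -17.0
  y^{k+1} = 3.8 + 0.2*-17.0 = 0.4
Dual objective at y_2 = 0.4: reduced costs (10.6, 1.8), box minimizer x = (0.0, 0.0)
g(y_2) = b*y + (c1 - a1*y)*x1 + (c2 - a2*y)*x2 = 19*0.4 + 10.6*0.0 + 1.8*0.0 = 7.6 + 0.0 + 0.0 = 7.6


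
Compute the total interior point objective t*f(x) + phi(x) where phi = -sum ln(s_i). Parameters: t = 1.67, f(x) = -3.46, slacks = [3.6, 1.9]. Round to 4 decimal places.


Step 1: Compute log-barrier.
ln values: [1.2809, 0.6419]
phi = -(1.2809 + 0.6419) = -1.9228
Step 2: Compute augmented objective.
t*f(x) = 1.67*-3.46 = -5.7782
Total = -5.7782 - 1.9228 = -7.701


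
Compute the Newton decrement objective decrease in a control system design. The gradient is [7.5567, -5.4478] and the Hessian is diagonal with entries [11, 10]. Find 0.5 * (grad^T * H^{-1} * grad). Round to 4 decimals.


Step 1: H is diagonal, so H^(-1) * g = [0.687, -0.5448].
Step 2: g^T H^(-1) g = sum_i g_i^2 / H_ii
  = (7.5567)^2/11 + (-5.4478)^2/10
  = 5.1912 + 2.9679 = 8.1591
Step 3: Objective decrease = 0.5 * g^T H^(-1) g = 4.0795


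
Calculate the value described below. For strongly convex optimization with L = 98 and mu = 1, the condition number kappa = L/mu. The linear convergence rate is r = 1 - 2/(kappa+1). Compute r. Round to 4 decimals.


Step 1: Compute the condition number.
kappa = L/mu = 98/1 = 98.0
Step 2: Compute the convergence rate.
r = 1 - 2/(kappa + 1) = 1 - 2*mu/(L + mu) = (L - mu)/(L + mu) = 97/99 = 0.9798


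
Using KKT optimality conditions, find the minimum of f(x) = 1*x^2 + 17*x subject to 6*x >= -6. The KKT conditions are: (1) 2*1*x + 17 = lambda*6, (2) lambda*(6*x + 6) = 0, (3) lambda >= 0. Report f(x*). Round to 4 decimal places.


Step 1: Try lambda = 0 (constraint inactive).
x_unc = -17/(2*1) = -8.5
Check: 6*-8.5 = -51.0 < -6 -- violated!
Step 2: Constraint must be active: 6*x = -6
x* = -6/6 = -1.0
lambda = (2*1*(-1.0) + 17)/6 = 2.5
Step 3: Compute optimal value.
f(x*) = 1*(-1.0)^2 + 17*(-1.0) = -16.0


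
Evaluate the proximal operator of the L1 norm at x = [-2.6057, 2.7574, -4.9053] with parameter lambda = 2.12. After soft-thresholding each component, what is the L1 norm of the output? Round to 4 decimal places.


Soft-thresholding with lambda = 2.12:
prox(-2.6057) = sign(-2.6057)*max(|-2.6057| - 2.12, 0) = -0.4857
prox(2.7574) = sign(2.7574)*max(|2.7574| - 2.12, 0) = 0.6374
prox(-4.9053) = sign(-4.9053)*max(|-4.9053| - 2.12, 0) = -2.7853
prox(x) = [-0.4857, 0.6374, -2.7853]
||prox(x)||_1 = 0.4857 + 0.6374 + 2.7853 = 3.9084


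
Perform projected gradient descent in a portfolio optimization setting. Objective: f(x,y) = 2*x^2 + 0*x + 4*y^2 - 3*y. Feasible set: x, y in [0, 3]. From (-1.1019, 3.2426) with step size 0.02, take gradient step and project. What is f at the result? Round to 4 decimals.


Step 1: Compute gradient at (-1.1019, 3.2426).
grad_x = 2*2*-1.1019 + 0 = -4.4076
grad_y = 2*4*3.2426 - 3 = 22.9408
Step 2: Gradient step.
x_raw = -1.1019 - 0.02*-4.4076 = -1.0137
y_raw = 3.2426 - 0.02*22.9408 = 2.7838
Step 3: Project onto [0, 3].
x_proj = clip(-1.0137) = 0.0
y_proj = clip(2.7838) = 2.7838
Step 4: Evaluate f.
f(0.0, 2.7838) = 22.6465


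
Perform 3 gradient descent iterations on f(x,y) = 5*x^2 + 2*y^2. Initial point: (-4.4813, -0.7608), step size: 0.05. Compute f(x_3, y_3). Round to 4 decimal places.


Gradient descent on f(x,y) = 5*x^2 + 2*y^2.
Starting point: (-4.4813, -0.7608), alpha = 0.05
Step 1: grad_x = 2*5*-4.4813 = -44.813, grad_y = 2*2*-0.7608 = -3.0432
  x_1 = -4.4813 - 0.05*-44.813 = -2.2407
  y_1 = -0.7608 - 0.05*-3.0432 = -0.6086
Step 2: grad_x = 2*5*-2.2407 = -22.4065, grad_y = 2*2*-0.6086 = -2.4346
  x_2 = -2.2407 - 0.05*-22.4065 = -1.1203
  y_2 = -0.6086 - 0.05*-2.4346 = -0.4869
Step 3: grad_x = 2*5*-1.1203 = -11.2033, grad_y = 2*2*-0.4869 = -1.9476
  x_3 = -1.1203 - 0.05*-11.2033 = -0.5602
  y_3 = -0.4869 - 0.05*-1.9476 = -0.3895
f(-0.5602, -0.3895) = 5*(-0.5602)^2 + 2*(-0.3895)^2 = 1.8724


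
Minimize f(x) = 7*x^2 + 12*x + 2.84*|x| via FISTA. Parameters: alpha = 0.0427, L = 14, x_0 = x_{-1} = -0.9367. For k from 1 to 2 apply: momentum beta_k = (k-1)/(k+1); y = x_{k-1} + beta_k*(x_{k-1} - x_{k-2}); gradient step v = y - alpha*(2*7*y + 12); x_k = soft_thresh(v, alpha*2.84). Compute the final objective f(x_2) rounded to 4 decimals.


FISTA on f(x) = 7*x^2 + 12*x + 2.84*|x|
L = 14, alpha = 0.0427
Iteration 1: beta = 0.0, y = -0.9367 + 0.0*(-0.9367 + 0.9367) = -0.9367
  grad(y) = -1.1138, v = y - alpha*grad = -0.8891
  prox(v) = soft_thresh(-0.8891, 0.1213) = -0.7679
Iteration 2: beta = 0.3333, y = -0.7679 + 0.3333*(-0.7679 + 0.9367) = -0.7116
  grad(y) = 2.0376, v = y - alpha*grad = -0.7986
  prox(v) = soft_thresh(-0.7986, 0.1213) = -0.6773
f(x_2) = 7*(-0.6773)^2 + 12*(-0.6773) + 2.84*|-0.6773| = -2.9929


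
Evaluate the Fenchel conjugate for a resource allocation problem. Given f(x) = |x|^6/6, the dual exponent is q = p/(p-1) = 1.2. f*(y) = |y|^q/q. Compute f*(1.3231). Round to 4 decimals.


The conjugate exponent q satisfies 1/p + 1/q = 1.
p = 6, so q = 6/(6 - 1) = 1.2
|y|^q = 1.3231^1.2 = 1.3993
f*(1.3231) = 1.3993 / 1.2 = 1.1661


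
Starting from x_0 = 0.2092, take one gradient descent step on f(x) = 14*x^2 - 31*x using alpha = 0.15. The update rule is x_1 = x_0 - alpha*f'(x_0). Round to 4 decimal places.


We compute the gradient at x_0 and apply the update.
f'(x) = 28*x - 31
f'(0.2092) = 28*0.2092 - 31 = -25.1424
x_1 = 0.2092 - 0.15*-25.1424 = 3.9806


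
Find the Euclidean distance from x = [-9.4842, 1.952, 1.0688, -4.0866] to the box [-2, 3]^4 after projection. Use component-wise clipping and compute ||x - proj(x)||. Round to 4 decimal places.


Project each component onto [-2, 3].
clip(-9.4842) = -2.0, clip(1.952) = 1.952, clip(1.0688) = 1.0688, clip(-4.0866) = -2.0
Projection = [-2.0, 1.952, 1.0688, -2.0]
Squared diffs: [56.0132, 0.0, 0.0, 4.3539]
Distance = sqrt(60.3671) = 7.7696


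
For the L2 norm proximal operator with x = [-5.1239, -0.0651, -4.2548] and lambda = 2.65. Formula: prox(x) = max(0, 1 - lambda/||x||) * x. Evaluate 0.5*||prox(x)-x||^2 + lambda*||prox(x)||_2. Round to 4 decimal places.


Step 1: Compute ||x||.
||x|| = 6.6605
Step 2: Compute scaling factor.
scale = max(0, 1 - 2.65/6.6605) = 0.6021
Step 3: prox(x) = [-3.0853, -0.0392, -2.5619]
||prox(x)|| = 4.0105
Step 4: Proximal objective.
0.5*||prox-x||^2 = 3.5113
lambda*||prox|| = 10.6278
Total = 14.139


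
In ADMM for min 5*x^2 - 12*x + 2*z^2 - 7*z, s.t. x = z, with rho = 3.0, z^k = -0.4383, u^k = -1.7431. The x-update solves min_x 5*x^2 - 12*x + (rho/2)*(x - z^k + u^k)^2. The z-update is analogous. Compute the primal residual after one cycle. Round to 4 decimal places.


ADMM iteration with rho = 3.0, z^k = -0.4383, u^k = -1.7431
Step 1: x-update.
Minimize 5*x^2 - 12*x + (3.0/2)*(x + 0.4383 - 1.7431)^2
FOC: (2*5 + 3.0)*x = 12 + 3.0*(-0.4383 + 1.7431)
x^{k+1} = 1.2242
Step 2: z-update.
Minimize 2*z^2 - 7*z + (3.0/2)*(1.2242 - z - 1.7431)^2
FOC: (2*2 + 3.0)*z = 7 + 3.0*(1.2242 - 1.7431)
z^{k+1} = 0.7776
Step 3: u-update.
u^{k+1} = -1.7431 + 1.2242 - 0.7776 = -1.2965
Step 4: Primal residual = |1.2242 - 0.7776| = 0.4466


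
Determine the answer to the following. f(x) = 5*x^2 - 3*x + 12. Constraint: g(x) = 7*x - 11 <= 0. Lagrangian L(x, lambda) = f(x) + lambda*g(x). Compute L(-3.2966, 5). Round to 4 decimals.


Step 1: Evaluate f(x).
f(-3.2966) = 5*(-3.2966)^2 - 3*(-3.2966) + 12 = 76.2277
Step 2: Evaluate g(x).
g(-3.2966) = 7*-3.2966 - 11 = -34.0762
Step 3: Compute Lagrangian.
L = 76.2277 + 5*-34.0762 = -94.1533


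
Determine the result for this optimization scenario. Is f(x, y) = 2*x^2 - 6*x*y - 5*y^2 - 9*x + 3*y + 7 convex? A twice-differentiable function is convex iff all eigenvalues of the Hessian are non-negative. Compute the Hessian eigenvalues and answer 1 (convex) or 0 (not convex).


The Hessian of f(x,y) = 2*x^2 - 6*x*y - 5*y^2 - 9*x + 3*y + 7 is:
H = [[4, -6], [-6, -10]]
Trace = 4 - 10 = -6
Determinant = 4*-10 - (-6)^2 = -76
Discriminant = (-6)^2 - 4*-76 = 340.0
Eigenvalues: lambda_1 = -12.2195, lambda_2 = 6.2195
The function is not convex.

0


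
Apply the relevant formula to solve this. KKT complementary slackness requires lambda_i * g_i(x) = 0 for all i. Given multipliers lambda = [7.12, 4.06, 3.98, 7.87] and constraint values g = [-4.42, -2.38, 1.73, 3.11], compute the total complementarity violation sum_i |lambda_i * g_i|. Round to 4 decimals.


KKT complementary slackness check:
lambda_1 * g_1 = 7.12 * -4.42 = -31.4704
lambda_2 * g_2 = 4.06 * -2.38 = -9.6628
lambda_3 * g_3 = 3.98 * 1.73 = 6.8854
lambda_4 * g_4 = 7.87 * 3.11 = 24.4757
Total violation = 31.4704 + 9.6628 + 6.8854 + 24.4757 = 72.4943


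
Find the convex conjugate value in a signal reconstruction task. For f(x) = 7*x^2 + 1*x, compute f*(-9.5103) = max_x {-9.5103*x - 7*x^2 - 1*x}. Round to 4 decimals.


f*(y) = sup_x {y*x - a*x^2 - b*x} = sup_x {(y-b)*x - a*x^2}
FOC: (y - b) - 2a*x = 0 => x* = (y - b)/(2a)
x* = (-9.5103 - 1)/(2*7) = -0.7507
f*(-9.5103) = (y-b)^2/(4a) = (-9.5103 - 1)^2/(4*7)
= 110.4664/28 = 3.9452


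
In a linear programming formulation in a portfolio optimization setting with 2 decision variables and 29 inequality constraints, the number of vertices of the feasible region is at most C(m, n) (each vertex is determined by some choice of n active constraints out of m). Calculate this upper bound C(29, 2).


Each vertex corresponds to some choice of n active constraints out of m, so the number of vertices is at most C(m, n) = m! / (n!(m-n)!).
m = 29, n = 2
Numerator: 29 * 28
Denominator: 2! = 2
C(29, 2) = 406


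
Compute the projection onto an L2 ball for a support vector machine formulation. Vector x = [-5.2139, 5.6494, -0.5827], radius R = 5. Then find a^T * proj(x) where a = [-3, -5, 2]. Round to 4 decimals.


Step 1: Compute ||x|| (intermediates to 6 decimals).
||x|| = sqrt((-5.2139)^2 + 5.6494^2 + (-0.5827)^2) = 7.709735
Step 2: Project.
Since ||x|| > R, scale = R/||x|| = 5/7.709735 = 0.648531, proj(x) = scale * x
proj(x) = [-3.381376, 3.663811, -0.377899]
Step 3: Dot product.
a^T * proj(x) = -3*(-3.381376) - 5*3.663811 + 2*(-0.377899) = -8.9307


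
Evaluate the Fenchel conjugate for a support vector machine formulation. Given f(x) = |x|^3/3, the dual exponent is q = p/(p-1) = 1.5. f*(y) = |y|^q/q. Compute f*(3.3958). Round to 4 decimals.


The conjugate exponent q satisfies 1/p + 1/q = 1.
p = 3, so q = 3/(3 - 1) = 1.5
|y|^q = 3.3958^1.5 = 6.2577
f*(3.3958) = 6.2577 / 1.5 = 4.1718


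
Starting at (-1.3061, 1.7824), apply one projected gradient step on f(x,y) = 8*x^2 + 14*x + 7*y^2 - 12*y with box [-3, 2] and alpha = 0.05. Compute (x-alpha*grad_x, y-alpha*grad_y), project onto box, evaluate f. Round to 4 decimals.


Step 1: Compute gradient at (-1.3061, 1.7824).
grad_x = 2*8*-1.3061 + 14 = -6.8976
grad_y = 2*7*1.7824 - 12 = 12.9536
Step 2: Gradient step.
x_raw = -1.3061 - 0.05*-6.8976 = -0.9612
y_raw = 1.7824 - 0.05*12.9536 = 1.1347
Step 3: Project onto [-3, 2].
x_proj = clip(-0.9612) = -0.9612
y_proj = clip(1.1347) = 1.1347
Step 4: Evaluate f.
f(-0.9612, 1.1347) = -10.669


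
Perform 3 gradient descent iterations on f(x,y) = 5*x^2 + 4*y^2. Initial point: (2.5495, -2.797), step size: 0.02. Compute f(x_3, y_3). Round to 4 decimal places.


Gradient descent on f(x,y) = 5*x^2 + 4*y^2.
Starting point: (2.5495, -2.797), alpha = 0.02
Step 1: grad_x = 2*5*2.5495 = 25.495, grad_y = 2*4*-2.797 = -22.376
  x_1 = 2.5495 - 0.02*25.495 = 2.0396
  y_1 = -2.797 - 0.02*-22.376 = -2.3495
Step 2: grad_x = 2*5*2.0396 = 20.396, grad_y = 2*4*-2.3495 = -18.7958
  x_2 = 2.0396 - 0.02*20.396 = 1.6317
  y_2 = -2.3495 - 0.02*-18.7958 = -1.9736
Step 3: grad_x = 2*5*1.6317 = 16.3168, grad_y = 2*4*-1.9736 = -15.7885
  x_3 = 1.6317 - 0.02*16.3168 = 1.3053
  y_3 = -1.9736 - 0.02*-15.7885 = -1.6578
f(1.3053, -1.6578) = 5*1.3053^2 + 4*(-1.6578)^2 = 19.5127


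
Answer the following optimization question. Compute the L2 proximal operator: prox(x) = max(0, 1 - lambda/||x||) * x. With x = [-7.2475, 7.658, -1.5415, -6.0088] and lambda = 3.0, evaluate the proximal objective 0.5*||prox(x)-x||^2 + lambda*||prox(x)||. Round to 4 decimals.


Step 1: Compute ||x||.
||x|| = 12.2333
Step 2: Compute scaling factor.
scale = max(0, 1 - 3.0/12.2333) = 0.7548
Step 3: prox(x) = [-5.4702, 5.78, -1.1635, -4.5352]
||prox(x)|| = 9.2333
Step 4: Proximal objective.
0.5*||prox-x||^2 = 4.5
lambda*||prox|| = 27.6999
Total = 32.1998


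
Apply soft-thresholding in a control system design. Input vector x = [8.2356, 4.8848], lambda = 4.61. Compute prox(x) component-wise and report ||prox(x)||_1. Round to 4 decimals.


Soft-thresholding with lambda = 4.61:
prox(8.2356) = sign(8.2356)*max(|8.2356| - 4.61, 0) = 3.6256
prox(4.8848) = sign(4.8848)*max(|4.8848| - 4.61, 0) = 0.2748
prox(x) = [3.6256, 0.2748]
||prox(x)||_1 = 3.6256 + 0.2748 = 3.9004


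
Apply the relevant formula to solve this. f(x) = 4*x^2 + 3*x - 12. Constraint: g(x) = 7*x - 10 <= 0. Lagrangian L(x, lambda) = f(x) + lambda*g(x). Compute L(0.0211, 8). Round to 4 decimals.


Step 1: Evaluate f(x).
f(0.0211) = 4*0.0211^2 + 3*0.0211 - 12 = -11.9349
Step 2: Evaluate g(x).
g(0.0211) = 7*0.0211 - 10 = -9.8523
Step 3: Compute Lagrangian.
L = -11.9349 + 8*-9.8523 = -90.7533


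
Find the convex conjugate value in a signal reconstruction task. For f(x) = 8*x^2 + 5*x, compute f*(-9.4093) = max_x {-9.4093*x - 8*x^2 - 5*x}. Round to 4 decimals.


f*(y) = sup_x {y*x - a*x^2 - b*x} = sup_x {(y-b)*x - a*x^2}
FOC: (y - b) - 2a*x = 0 => x* = (y - b)/(2a)
x* = (-9.4093 - 5)/(2*8) = -0.9006
f*(-9.4093) = (y-b)^2/(4a) = (-9.4093 - 5)^2/(4*8)
= 207.6279/32 = 6.4884


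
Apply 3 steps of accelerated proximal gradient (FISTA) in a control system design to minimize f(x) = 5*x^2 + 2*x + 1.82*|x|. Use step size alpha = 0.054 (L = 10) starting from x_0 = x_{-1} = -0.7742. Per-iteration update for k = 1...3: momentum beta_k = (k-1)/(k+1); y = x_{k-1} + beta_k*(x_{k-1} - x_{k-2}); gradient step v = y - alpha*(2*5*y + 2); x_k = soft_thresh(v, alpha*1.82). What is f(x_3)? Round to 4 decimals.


FISTA on f(x) = 5*x^2 + 2*x + 1.82*|x|
L = 10, alpha = 0.054
Iteration 1: beta = 0.0, y = -0.7742 + 0.0*(-0.7742 + 0.7742) = -0.7742
  grad(y) = -5.742, v = y - alpha*grad = -0.4641
  prox(v) = soft_thresh(-0.4641, 0.0983) = -0.3659
Iteration 2: beta = 0.3333, y = -0.3659 + 0.3333*(-0.3659 + 0.7742) = -0.2297
  grad(y) = -0.2974, v = y - alpha*grad = -0.2137
  prox(v) = soft_thresh(-0.2137, 0.0983) = -0.1154
Iteration 3: beta = 0.5, y = -0.1154 + 0.5*(-0.1154 + 0.3659) = 0.0098
  grad(y) = 2.0983, v = y - alpha*grad = -0.1035
  prox(v) = soft_thresh(-0.1035, 0.0983) = -0.0052
f(x_3) = 5*(-0.0052)^2 + 2*(-0.0052) + 1.82*|-0.0052| = -0.0008
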